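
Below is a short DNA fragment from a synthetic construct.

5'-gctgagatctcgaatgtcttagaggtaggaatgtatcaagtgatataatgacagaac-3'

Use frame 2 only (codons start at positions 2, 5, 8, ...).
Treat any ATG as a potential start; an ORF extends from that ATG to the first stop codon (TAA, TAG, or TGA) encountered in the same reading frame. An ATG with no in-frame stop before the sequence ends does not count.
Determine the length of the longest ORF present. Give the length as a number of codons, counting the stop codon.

Frame 2: CTG AGA TCT CGA ATG TCT TAG AGG TAG GAA TGT ATC AAG TGA TAT AAT GAC AGA — ATG at 14, stop TAG at 20 → 9 nt.
Longest: frame 2, positions 14–22, 9 nt = 3 codons = 2 aa. → 3 codons.

3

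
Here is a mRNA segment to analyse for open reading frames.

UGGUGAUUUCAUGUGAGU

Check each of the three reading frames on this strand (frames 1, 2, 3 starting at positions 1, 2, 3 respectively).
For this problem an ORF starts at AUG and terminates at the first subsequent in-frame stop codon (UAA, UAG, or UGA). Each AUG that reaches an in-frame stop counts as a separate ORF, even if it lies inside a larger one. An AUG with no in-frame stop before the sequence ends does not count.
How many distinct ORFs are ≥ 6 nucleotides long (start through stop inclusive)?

Frame 1: UGG UGA UUU CAU GUG AGU — no AUG→stop ORF.
Frame 2: GGU GAU UUC AUG UGA — AUG at 11, stop UGA at 14 → 6 nt.
Frame 3: GUG AUU UCA UGU GAG — no AUG→stop ORF.
ORFs ≥ 6 nucleotides: frame 2 11–16 (6 nucleotides). Count = 1.

1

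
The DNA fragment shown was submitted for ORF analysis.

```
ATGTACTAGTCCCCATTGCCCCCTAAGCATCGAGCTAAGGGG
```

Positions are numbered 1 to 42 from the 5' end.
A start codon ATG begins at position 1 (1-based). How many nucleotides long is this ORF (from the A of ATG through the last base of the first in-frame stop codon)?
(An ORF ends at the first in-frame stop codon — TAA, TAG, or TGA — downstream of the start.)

9

Codons from position 1: ATG (1–3), TAC (4–6), TAG (7–9).
TAG is the first in-frame stop; ORF spans 1–9, 9 nucleotides.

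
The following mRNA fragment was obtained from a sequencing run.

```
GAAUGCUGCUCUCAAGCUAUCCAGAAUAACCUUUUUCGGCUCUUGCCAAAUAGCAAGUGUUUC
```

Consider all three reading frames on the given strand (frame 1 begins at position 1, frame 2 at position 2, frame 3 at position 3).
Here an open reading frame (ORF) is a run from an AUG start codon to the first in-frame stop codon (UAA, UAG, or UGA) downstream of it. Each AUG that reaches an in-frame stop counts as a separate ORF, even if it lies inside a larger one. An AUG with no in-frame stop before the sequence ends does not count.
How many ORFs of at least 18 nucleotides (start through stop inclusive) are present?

1

Frame 1: GAA UGC UGC UCU CAA GCU AUC CAG AAU AAC CUU UUU CGG CUC UUG CCA AAU AGC AAG UGU UUC — no AUG→stop ORF.
Frame 2: AAU GCU GCU CUC AAG CUA UCC AGA AUA ACC UUU UUC GGC UCU UGC CAA AUA GCA AGU GUU — no AUG→stop ORF.
Frame 3: AUG CUG CUC UCA AGC UAU CCA GAA UAA CCU UUU UCG GCU CUU GCC AAA UAG CAA GUG UUU — AUG at 3, stop UAA at 27 → 27 nt.
ORFs ≥ 18 nucleotides: frame 3 3–29 (27 nucleotides). Count = 1.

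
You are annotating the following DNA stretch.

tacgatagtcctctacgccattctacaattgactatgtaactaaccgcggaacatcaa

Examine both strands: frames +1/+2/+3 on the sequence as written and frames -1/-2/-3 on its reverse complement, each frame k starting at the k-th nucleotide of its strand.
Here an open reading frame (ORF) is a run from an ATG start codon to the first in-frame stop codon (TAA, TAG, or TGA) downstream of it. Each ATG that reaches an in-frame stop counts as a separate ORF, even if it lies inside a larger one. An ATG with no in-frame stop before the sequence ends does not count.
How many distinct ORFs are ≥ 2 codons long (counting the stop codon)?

Reverse complement (5'→3'): TTGATGTTCCGCGGTTAGTTACATAGTCAATTGTAGAATGGCGTAGAGGACTATCGTA
Frame +1: TAC GAT AGT CCT CTA CGC CAT TCT ACA ATT GAC TAT GTA ACT AAC CGC GGA ACA TCA — no ATG→stop ORF.
Frame +2: ACG ATA GTC CTC TAC GCC ATT CTA CAA TTG ACT ATG TAA CTA ACC GCG GAA CAT CAA — ATG at 35, stop TAA at 38 → 6 nt.
Frame +3: CGA TAG TCC TCT ACG CCA TTC TAC AAT TGA CTA TGT AAC TAA CCG CGG AAC ATC — no ATG→stop ORF.
Frame -1: TTG ATG TTC CGC GGT TAG TTA CAT AGT CAA TTG TAG AAT GGC GTA GAG GAC TAT CGT — ATG at 4, stop TAG at 16 → 15 nt.
Frame -2: TGA TGT TCC GCG GTT AGT TAC ATA GTC AAT TGT AGA ATG GCG TAG AGG ACT ATC GTA — ATG at 38, stop TAG at 44 → 9 nt.
Frame -3: GAT GTT CCG CGG TTA GTT ACA TAG TCA ATT GTA GAA TGG CGT AGA GGA CTA TCG — no ATG→stop ORF.
ORFs ≥ 2 codons: frame +2 35–40 (2 codons), frame -1 4–18 (5 codons), frame -2 38–46 (3 codons). Count = 3.

3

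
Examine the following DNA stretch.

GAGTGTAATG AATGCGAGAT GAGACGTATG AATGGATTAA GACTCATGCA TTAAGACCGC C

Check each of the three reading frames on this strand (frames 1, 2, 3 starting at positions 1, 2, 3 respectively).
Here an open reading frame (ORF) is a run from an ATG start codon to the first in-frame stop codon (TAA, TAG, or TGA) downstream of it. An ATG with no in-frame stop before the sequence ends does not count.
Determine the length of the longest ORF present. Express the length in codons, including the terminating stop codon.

12

Frame 1: GAG TGT AAT GAA TGC GAG ATG AGA CGT ATG AAT GGA TTA AGA CTC ATG CAT TAA GAC CGC — ATG at 19, stop TAA at 52 → 36 nt; ATG at 28, stop TAA at 52 → 27 nt; ATG at 46, stop TAA at 52 → 9 nt.
Frame 2: AGT GTA ATG AAT GCG AGA TGA GAC GTA TGA ATG GAT TAA GAC TCA TGC ATT AAG ACC GCC — ATG at 8, stop TGA at 20 → 15 nt; ATG at 32, stop TAA at 38 → 9 nt.
Frame 3: GTG TAA TGA ATG CGA GAT GAG ACG TAT GAA TGG ATT AAG ACT CAT GCA TTA AGA CCG — no ATG→stop ORF.
Longest: frame 1, positions 19–54, 36 nt = 12 codons = 11 aa. → 12 codons.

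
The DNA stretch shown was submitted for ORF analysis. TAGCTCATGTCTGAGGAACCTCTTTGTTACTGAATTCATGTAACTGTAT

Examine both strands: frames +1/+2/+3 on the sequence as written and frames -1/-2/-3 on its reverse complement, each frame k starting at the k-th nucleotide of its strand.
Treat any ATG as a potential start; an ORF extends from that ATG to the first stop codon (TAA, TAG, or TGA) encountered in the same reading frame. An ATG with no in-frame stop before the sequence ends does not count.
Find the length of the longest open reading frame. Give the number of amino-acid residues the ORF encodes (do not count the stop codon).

Reverse complement (5'→3'): ATACAGTTACATGAATTCAGTAACAAAGAGGTTCCTCAGACATGAGCTA
Frame +1: TAG CTC ATG TCT GAG GAA CCT CTT TGT TAC TGA ATT CAT GTA ACT GTA — ATG at 7, stop TGA at 31 → 27 nt.
Frame +2: AGC TCA TGT CTG AGG AAC CTC TTT GTT ACT GAA TTC ATG TAA CTG TAT — ATG at 38, stop TAA at 41 → 6 nt.
Frame +3: GCT CAT GTC TGA GGA ACC TCT TTG TTA CTG AAT TCA TGT AAC TGT — no ATG→stop ORF.
Frame -1: ATA CAG TTA CAT GAA TTC AGT AAC AAA GAG GTT CCT CAG ACA TGA GCT — no ATG→stop ORF.
Frame -2: TAC AGT TAC ATG AAT TCA GTA ACA AAG AGG TTC CTC AGA CAT GAG CTA — no ATG→stop ORF.
Frame -3: ACA GTT ACA TGA ATT CAG TAA CAA AGA GGT TCC TCA GAC ATG AGC — no ATG→stop ORF.
Longest: frame +1, positions 7–33, 27 nt = 9 codons = 8 aa. → 8 amino acids.

8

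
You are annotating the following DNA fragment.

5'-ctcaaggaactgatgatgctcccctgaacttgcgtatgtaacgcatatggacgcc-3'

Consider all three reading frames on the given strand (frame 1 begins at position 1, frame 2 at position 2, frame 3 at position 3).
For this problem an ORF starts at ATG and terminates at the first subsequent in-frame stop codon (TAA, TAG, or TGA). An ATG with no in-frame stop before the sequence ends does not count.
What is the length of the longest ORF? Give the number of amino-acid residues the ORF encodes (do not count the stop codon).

4

Frame 1: CTC AAG GAA CTG ATG ATG CTC CCC TGA ACT TGC GTA TGT AAC GCA TAT GGA CGC — ATG at 13, stop TGA at 25 → 15 nt; ATG at 16, stop TGA at 25 → 12 nt.
Frame 2: TCA AGG AAC TGA TGA TGC TCC CCT GAA CTT GCG TAT GTA ACG CAT ATG GAC GCC — no ATG→stop ORF.
Frame 3: CAA GGA ACT GAT GAT GCT CCC CTG AAC TTG CGT ATG TAA CGC ATA TGG ACG — ATG at 36, stop TAA at 39 → 6 nt.
Longest: frame 1, positions 13–27, 15 nt = 5 codons = 4 aa. → 4 amino acids.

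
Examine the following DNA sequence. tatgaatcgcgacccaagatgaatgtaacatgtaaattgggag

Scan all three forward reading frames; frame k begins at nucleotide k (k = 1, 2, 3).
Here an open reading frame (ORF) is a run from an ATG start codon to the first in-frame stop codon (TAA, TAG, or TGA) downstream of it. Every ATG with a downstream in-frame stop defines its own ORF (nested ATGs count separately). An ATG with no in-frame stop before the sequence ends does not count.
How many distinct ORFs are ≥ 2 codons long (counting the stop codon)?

Frame 1: TAT GAA TCG CGA CCC AAG ATG AAT GTA ACA TGT AAA TTG GGA — no ATG→stop ORF.
Frame 2: ATG AAT CGC GAC CCA AGA TGA ATG TAA CAT GTA AAT TGG GAG — ATG at 2, stop TGA at 20 → 21 nt; ATG at 23, stop TAA at 26 → 6 nt.
Frame 3: TGA ATC GCG ACC CAA GAT GAA TGT AAC ATG TAA ATT GGG — ATG at 30, stop TAA at 33 → 6 nt.
ORFs ≥ 2 codons: frame 2 2–22 (7 codons), frame 2 23–28 (2 codons), frame 3 30–35 (2 codons). Count = 3.

3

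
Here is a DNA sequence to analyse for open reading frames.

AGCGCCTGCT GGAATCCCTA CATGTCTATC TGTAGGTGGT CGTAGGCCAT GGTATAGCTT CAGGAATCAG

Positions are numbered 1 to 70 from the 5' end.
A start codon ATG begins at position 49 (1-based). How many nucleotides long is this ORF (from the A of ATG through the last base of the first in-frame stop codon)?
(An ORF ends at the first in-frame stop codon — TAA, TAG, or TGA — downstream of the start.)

9

Codons from position 49: ATG (49–51), GTA (52–54), TAG (55–57).
TAG is the first in-frame stop; ORF spans 49–57, 9 nucleotides.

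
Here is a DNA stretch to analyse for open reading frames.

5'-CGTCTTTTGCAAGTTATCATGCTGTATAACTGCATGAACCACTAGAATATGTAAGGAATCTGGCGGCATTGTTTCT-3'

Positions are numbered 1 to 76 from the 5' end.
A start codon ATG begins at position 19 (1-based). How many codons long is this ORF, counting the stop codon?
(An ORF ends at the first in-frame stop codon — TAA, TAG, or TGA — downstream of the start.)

Codons from position 19: ATG (19–21), CTG (22–24), TAT (25–27), AAC (28–30), TGC (31–33), ATG (34–36), AAC (37–39), CAC (40–42), TAG (43–45).
TAG is the first in-frame stop; that's 9 codons including the stop.

9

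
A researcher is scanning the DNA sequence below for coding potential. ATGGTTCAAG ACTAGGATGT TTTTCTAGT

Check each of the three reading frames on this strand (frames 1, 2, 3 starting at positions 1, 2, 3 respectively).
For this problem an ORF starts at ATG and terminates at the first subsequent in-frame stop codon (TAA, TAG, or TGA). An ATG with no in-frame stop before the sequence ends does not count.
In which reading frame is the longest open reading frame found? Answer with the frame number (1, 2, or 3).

Frame 1: ATG GTT CAA GAC TAG GAT GTT TTT CTA — ATG at 1, stop TAG at 13 → 15 nt.
Frame 2: TGG TTC AAG ACT AGG ATG TTT TTC TAG — ATG at 17, stop TAG at 26 → 12 nt.
Frame 3: GGT TCA AGA CTA GGA TGT TTT TCT AGT — no ATG→stop ORF.
Longest ORF is 15 nt in frame 1 (positions 1–15).

1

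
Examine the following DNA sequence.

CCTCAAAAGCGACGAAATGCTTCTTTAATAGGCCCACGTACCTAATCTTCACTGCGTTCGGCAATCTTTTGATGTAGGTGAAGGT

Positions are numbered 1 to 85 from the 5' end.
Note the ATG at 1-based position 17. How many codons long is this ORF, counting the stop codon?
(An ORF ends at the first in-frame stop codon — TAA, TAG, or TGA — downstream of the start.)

4

Codons from position 17: ATG (17–19), CTT (20–22), CTT (23–25), TAA (26–28).
TAA is the first in-frame stop; that's 4 codons including the stop.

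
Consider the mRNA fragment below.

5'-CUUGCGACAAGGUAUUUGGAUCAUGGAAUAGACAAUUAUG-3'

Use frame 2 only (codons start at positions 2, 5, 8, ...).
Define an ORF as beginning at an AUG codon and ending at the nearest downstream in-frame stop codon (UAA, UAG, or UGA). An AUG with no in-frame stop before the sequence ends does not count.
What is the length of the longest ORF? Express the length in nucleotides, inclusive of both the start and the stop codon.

Frame 2: UUG CGA CAA GGU AUU UGG AUC AUG GAA UAG ACA AUU AUG — AUG at 23, stop UAG at 29 → 9 nt.
Longest: frame 2, positions 23–31, 9 nt = 3 codons = 2 aa. → 9 nucleotides.

9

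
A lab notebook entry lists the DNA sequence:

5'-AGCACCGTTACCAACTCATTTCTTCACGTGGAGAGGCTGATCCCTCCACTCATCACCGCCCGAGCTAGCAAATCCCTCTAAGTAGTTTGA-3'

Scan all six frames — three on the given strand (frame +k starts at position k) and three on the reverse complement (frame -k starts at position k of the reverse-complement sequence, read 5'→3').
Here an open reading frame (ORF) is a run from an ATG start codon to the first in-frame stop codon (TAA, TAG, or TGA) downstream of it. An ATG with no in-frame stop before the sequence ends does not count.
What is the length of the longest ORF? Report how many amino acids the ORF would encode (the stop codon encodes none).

9

Reverse complement (5'→3'): TCAAACTACTTAGAGGGATTTGCTAGCTCGGGCGGTGATGAGTGGAGGGATCAGCCTCTCCACGTGAAGAAATGAGTTGGTAACGGTGCT
Frame +1: AGC ACC GTT ACC AAC TCA TTT CTT CAC GTG GAG AGG CTG ATC CCT CCA CTC ATC ACC GCC CGA GCT AGC AAA TCC CTC TAA GTA GTT TGA — no ATG→stop ORF.
Frame +2: GCA CCG TTA CCA ACT CAT TTC TTC ACG TGG AGA GGC TGA TCC CTC CAC TCA TCA CCG CCC GAG CTA GCA AAT CCC TCT AAG TAG TTT — no ATG→stop ORF.
Frame +3: CAC CGT TAC CAA CTC ATT TCT TCA CGT GGA GAG GCT GAT CCC TCC ACT CAT CAC CGC CCG AGC TAG CAA ATC CCT CTA AGT AGT TTG — no ATG→stop ORF.
Frame -1: TCA AAC TAC TTA GAG GGA TTT GCT AGC TCG GGC GGT GAT GAG TGG AGG GAT CAG CCT CTC CAC GTG AAG AAA TGA GTT GGT AAC GGT GCT — no ATG→stop ORF.
Frame -2: CAA ACT ACT TAG AGG GAT TTG CTA GCT CGG GCG GTG ATG AGT GGA GGG ATC AGC CTC TCC ACG TGA AGA AAT GAG TTG GTA ACG GTG — ATG at 38, stop TGA at 65 → 30 nt.
Frame -3: AAA CTA CTT AGA GGG ATT TGC TAG CTC GGG CGG TGA TGA GTG GAG GGA TCA GCC TCT CCA CGT GAA GAA ATG AGT TGG TAA CGG TGC — ATG at 72, stop TAA at 81 → 12 nt.
Longest: frame -2, positions 38–67, 30 nt = 10 codons = 9 aa. → 9 amino acids.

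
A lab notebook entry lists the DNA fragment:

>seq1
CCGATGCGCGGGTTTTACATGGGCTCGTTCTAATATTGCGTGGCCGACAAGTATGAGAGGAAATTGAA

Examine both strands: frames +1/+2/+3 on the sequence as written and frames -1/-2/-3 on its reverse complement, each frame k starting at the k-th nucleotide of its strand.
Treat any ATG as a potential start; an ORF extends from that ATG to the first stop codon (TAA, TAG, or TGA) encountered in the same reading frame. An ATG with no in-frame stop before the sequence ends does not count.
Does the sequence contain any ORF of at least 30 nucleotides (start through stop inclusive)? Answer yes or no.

yes

Reverse complement (5'→3'): TTCAATTTCCTCTCATACTTGTCGGCCACGCAATATTAGAACGAGCCCATGTAAAACCCGCGCATCGG
Frame +1: CCG ATG CGC GGG TTT TAC ATG GGC TCG TTC TAA TAT TGC GTG GCC GAC AAG TAT GAG AGG AAA TTG — ATG at 4, stop TAA at 31 → 30 nt; ATG at 19, stop TAA at 31 → 15 nt.
Frame +2: CGA TGC GCG GGT TTT ACA TGG GCT CGT TCT AAT ATT GCG TGG CCG ACA AGT ATG AGA GGA AAT TGA — ATG at 53, stop TGA at 65 → 15 nt.
Frame +3: GAT GCG CGG GTT TTA CAT GGG CTC GTT CTA ATA TTG CGT GGC CGA CAA GTA TGA GAG GAA ATT GAA — no ATG→stop ORF.
Frame -1: TTC AAT TTC CTC TCA TAC TTG TCG GCC ACG CAA TAT TAG AAC GAG CCC ATG TAA AAC CCG CGC ATC — ATG at 49, stop TAA at 52 → 6 nt.
Frame -2: TCA ATT TCC TCT CAT ACT TGT CGG CCA CGC AAT ATT AGA ACG AGC CCA TGT AAA ACC CGC GCA TCG — no ATG→stop ORF.
Frame -3: CAA TTT CCT CTC ATA CTT GTC GGC CAC GCA ATA TTA GAA CGA GCC CAT GTA AAA CCC GCG CAT CGG — no ATG→stop ORF.
Frame +1 has an ORF of 30 nucleotides (positions 4–33) ≥ 30, so yes.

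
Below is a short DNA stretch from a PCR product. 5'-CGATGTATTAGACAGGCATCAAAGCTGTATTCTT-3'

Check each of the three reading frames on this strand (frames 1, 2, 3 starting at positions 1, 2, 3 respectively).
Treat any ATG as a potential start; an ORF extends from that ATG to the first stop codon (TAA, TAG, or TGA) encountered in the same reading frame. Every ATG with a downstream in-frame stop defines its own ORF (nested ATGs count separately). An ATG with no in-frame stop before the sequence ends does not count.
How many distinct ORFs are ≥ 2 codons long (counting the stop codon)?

Frame 1: CGA TGT ATT AGA CAG GCA TCA AAG CTG TAT TCT — no ATG→stop ORF.
Frame 2: GAT GTA TTA GAC AGG CAT CAA AGC TGT ATT CTT — no ATG→stop ORF.
Frame 3: ATG TAT TAG ACA GGC ATC AAA GCT GTA TTC — ATG at 3, stop TAG at 9 → 9 nt.
ORFs ≥ 2 codons: frame 3 3–11 (3 codons). Count = 1.

1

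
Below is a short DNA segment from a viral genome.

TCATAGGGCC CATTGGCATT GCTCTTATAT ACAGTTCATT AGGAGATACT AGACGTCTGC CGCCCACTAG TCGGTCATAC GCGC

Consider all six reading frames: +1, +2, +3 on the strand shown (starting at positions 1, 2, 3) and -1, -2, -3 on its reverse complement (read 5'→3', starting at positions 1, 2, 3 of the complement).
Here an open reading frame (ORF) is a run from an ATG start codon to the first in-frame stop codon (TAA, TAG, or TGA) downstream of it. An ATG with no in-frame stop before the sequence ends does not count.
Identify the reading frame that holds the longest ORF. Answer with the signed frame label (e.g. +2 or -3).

-1

Reverse complement (5'→3'): GCGCGTATGACCGACTAGTGGGCGGCAGACGTCTAGTATCTCCTAATGAACTGTATATAAGAGCAATGCCAATGGGCCCTATGA
Frame +1: TCA TAG GGC CCA TTG GCA TTG CTC TTA TAT ACA GTT CAT TAG GAG ATA CTA GAC GTC TGC CGC CCA CTA GTC GGT CAT ACG CGC — no ATG→stop ORF.
Frame +2: CAT AGG GCC CAT TGG CAT TGC TCT TAT ATA CAG TTC ATT AGG AGA TAC TAG ACG TCT GCC GCC CAC TAG TCG GTC ATA CGC — no ATG→stop ORF.
Frame +3: ATA GGG CCC ATT GGC ATT GCT CTT ATA TAC AGT TCA TTA GGA GAT ACT AGA CGT CTG CCG CCC ACT AGT CGG TCA TAC GCG — no ATG→stop ORF.
Frame -1: GCG CGT ATG ACC GAC TAG TGG GCG GCA GAC GTC TAG TAT CTC CTA ATG AAC TGT ATA TAA GAG CAA TGC CAA TGG GCC CTA TGA — ATG at 7, stop TAG at 16 → 12 nt; ATG at 46, stop TAA at 58 → 15 nt.
Frame -2: CGC GTA TGA CCG ACT AGT GGG CGG CAG ACG TCT AGT ATC TCC TAA TGA ACT GTA TAT AAG AGC AAT GCC AAT GGG CCC TAT — no ATG→stop ORF.
Frame -3: GCG TAT GAC CGA CTA GTG GGC GGC AGA CGT CTA GTA TCT CCT AAT GAA CTG TAT ATA AGA GCA ATG CCA ATG GGC CCT ATG — no ATG→stop ORF.
Longest ORF is 15 nt in frame -1 (positions 46–60).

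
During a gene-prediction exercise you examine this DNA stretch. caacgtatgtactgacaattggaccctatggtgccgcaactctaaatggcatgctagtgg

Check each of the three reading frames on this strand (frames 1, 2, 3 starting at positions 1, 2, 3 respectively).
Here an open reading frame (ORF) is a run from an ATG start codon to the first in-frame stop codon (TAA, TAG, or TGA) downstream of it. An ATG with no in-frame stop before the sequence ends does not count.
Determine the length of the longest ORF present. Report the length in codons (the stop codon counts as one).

Frame 1: CAA CGT ATG TAC TGA CAA TTG GAC CCT ATG GTG CCG CAA CTC TAA ATG GCA TGC TAG TGG — ATG at 7, stop TGA at 13 → 9 nt; ATG at 28, stop TAA at 43 → 18 nt; ATG at 46, stop TAG at 55 → 12 nt.
Frame 2: AAC GTA TGT ACT GAC AAT TGG ACC CTA TGG TGC CGC AAC TCT AAA TGG CAT GCT AGT — no ATG→stop ORF.
Frame 3: ACG TAT GTA CTG ACA ATT GGA CCC TAT GGT GCC GCA ACT CTA AAT GGC ATG CTA GTG — no ATG→stop ORF.
Longest: frame 1, positions 28–45, 18 nt = 6 codons = 5 aa. → 6 codons.

6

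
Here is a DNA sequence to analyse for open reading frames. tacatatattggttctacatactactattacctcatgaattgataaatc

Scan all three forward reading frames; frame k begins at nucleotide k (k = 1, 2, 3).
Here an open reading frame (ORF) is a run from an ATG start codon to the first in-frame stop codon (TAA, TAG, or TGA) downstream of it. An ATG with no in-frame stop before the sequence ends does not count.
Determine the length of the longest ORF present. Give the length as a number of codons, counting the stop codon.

3

Frame 1: TAC ATA TAT TGG TTC TAC ATA CTA CTA TTA CCT CAT GAA TTG ATA AAT — no ATG→stop ORF.
Frame 2: ACA TAT ATT GGT TCT ACA TAC TAC TAT TAC CTC ATG AAT TGA TAA ATC — ATG at 35, stop TGA at 41 → 9 nt.
Frame 3: CAT ATA TTG GTT CTA CAT ACT ACT ATT ACC TCA TGA ATT GAT AAA — no ATG→stop ORF.
Longest: frame 2, positions 35–43, 9 nt = 3 codons = 2 aa. → 3 codons.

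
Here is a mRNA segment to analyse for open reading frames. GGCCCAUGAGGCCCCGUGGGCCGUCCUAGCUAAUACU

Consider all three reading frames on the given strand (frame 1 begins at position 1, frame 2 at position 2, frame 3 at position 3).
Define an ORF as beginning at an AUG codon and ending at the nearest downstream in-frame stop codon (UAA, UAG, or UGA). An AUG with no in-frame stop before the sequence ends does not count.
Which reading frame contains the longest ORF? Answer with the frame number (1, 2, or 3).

Frame 1: GGC CCA UGA GGC CCC GUG GGC CGU CCU AGC UAA UAC — no AUG→stop ORF.
Frame 2: GCC CAU GAG GCC CCG UGG GCC GUC CUA GCU AAU ACU — no AUG→stop ORF.
Frame 3: CCC AUG AGG CCC CGU GGG CCG UCC UAG CUA AUA — AUG at 6, stop UAG at 27 → 24 nt.
Longest ORF is 24 nt in frame 3 (positions 6–29).

3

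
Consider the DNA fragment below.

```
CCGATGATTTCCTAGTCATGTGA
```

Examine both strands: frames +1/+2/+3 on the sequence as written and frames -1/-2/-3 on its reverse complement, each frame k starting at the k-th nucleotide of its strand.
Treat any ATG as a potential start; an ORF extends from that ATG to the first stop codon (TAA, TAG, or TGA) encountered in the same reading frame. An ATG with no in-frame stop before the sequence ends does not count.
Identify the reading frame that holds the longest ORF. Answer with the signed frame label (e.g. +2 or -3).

+1

Reverse complement (5'→3'): TCACATGACTAGGAAATCATCGG
Frame +1: CCG ATG ATT TCC TAG TCA TGT — ATG at 4, stop TAG at 13 → 12 nt.
Frame +2: CGA TGA TTT CCT AGT CAT GTG — no ATG→stop ORF.
Frame +3: GAT GAT TTC CTA GTC ATG TGA — ATG at 18, stop TGA at 21 → 6 nt.
Frame -1: TCA CAT GAC TAG GAA ATC ATC — no ATG→stop ORF.
Frame -2: CAC ATG ACT AGG AAA TCA TCG — no ATG→stop ORF.
Frame -3: ACA TGA CTA GGA AAT CAT CGG — no ATG→stop ORF.
Longest ORF is 12 nt in frame +1 (positions 4–15).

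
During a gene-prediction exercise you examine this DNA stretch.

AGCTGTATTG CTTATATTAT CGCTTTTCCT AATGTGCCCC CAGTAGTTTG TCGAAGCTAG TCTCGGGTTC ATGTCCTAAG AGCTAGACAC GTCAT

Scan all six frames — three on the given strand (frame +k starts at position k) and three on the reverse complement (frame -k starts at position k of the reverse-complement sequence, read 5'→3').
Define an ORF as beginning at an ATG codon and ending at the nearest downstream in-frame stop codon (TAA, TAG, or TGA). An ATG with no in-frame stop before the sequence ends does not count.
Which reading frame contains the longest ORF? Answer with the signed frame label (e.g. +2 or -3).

-1

Reverse complement (5'→3'): ATGACGTGTCTAGCTCTTAGGACATGAACCCGAGACTAGCTTCGACAAACTACTGGGGGCACATTAGGAAAAGCGATAATATAAGCAATACAGCT
Frame +1: AGC TGT ATT GCT TAT ATT ATC GCT TTT CCT AAT GTG CCC CCA GTA GTT TGT CGA AGC TAG TCT CGG GTT CAT GTC CTA AGA GCT AGA CAC GTC — no ATG→stop ORF.
Frame +2: GCT GTA TTG CTT ATA TTA TCG CTT TTC CTA ATG TGC CCC CAG TAG TTT GTC GAA GCT AGT CTC GGG TTC ATG TCC TAA GAG CTA GAC ACG TCA — ATG at 32, stop TAG at 44 → 15 nt; ATG at 71, stop TAA at 77 → 9 nt.
Frame +3: CTG TAT TGC TTA TAT TAT CGC TTT TCC TAA TGT GCC CCC AGT AGT TTG TCG AAG CTA GTC TCG GGT TCA TGT CCT AAG AGC TAG ACA CGT CAT — no ATG→stop ORF.
Frame -1: ATG ACG TGT CTA GCT CTT AGG ACA TGA ACC CGA GAC TAG CTT CGA CAA ACT ACT GGG GGC ACA TTA GGA AAA GCG ATA ATA TAA GCA ATA CAG — ATG at 1, stop TGA at 25 → 27 nt.
Frame -2: TGA CGT GTC TAG CTC TTA GGA CAT GAA CCC GAG ACT AGC TTC GAC AAA CTA CTG GGG GCA CAT TAG GAA AAG CGA TAA TAT AAG CAA TAC AGC — no ATG→stop ORF.
Frame -3: GAC GTG TCT AGC TCT TAG GAC ATG AAC CCG AGA CTA GCT TCG ACA AAC TAC TGG GGG CAC ATT AGG AAA AGC GAT AAT ATA AGC AAT ACA GCT — no ATG→stop ORF.
Longest ORF is 27 nt in frame -1 (positions 1–27).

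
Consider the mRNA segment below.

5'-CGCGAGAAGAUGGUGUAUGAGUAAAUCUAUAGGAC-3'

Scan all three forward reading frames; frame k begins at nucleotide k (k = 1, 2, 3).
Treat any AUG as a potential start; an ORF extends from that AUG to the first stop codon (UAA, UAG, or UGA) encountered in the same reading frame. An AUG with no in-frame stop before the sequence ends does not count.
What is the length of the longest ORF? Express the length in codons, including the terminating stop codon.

Frame 1: CGC GAG AAG AUG GUG UAU GAG UAA AUC UAU AGG — AUG at 10, stop UAA at 22 → 15 nt.
Frame 2: GCG AGA AGA UGG UGU AUG AGU AAA UCU AUA GGA — no AUG→stop ORF.
Frame 3: CGA GAA GAU GGU GUA UGA GUA AAU CUA UAG GAC — no AUG→stop ORF.
Longest: frame 1, positions 10–24, 15 nt = 5 codons = 4 aa. → 5 codons.

5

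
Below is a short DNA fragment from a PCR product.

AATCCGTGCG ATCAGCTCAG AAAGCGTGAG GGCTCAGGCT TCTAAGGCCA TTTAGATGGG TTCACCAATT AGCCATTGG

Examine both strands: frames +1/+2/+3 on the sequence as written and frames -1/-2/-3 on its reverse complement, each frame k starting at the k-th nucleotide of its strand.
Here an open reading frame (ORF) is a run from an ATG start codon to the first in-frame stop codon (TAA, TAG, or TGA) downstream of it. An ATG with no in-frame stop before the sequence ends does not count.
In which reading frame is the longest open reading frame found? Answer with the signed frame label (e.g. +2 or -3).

Reverse complement (5'→3'): CCAATGGCTAATTGGTGAACCCATCTAAATGGCCTTAGAAGCCTGAGCCCTCACGCTTTCTGAGCTGATCGCACGGATT
Frame +1: AAT CCG TGC GAT CAG CTC AGA AAG CGT GAG GGC TCA GGC TTC TAA GGC CAT TTA GAT GGG TTC ACC AAT TAG CCA TTG — no ATG→stop ORF.
Frame +2: ATC CGT GCG ATC AGC TCA GAA AGC GTG AGG GCT CAG GCT TCT AAG GCC ATT TAG ATG GGT TCA CCA ATT AGC CAT TGG — no ATG→stop ORF.
Frame +3: TCC GTG CGA TCA GCT CAG AAA GCG TGA GGG CTC AGG CTT CTA AGG CCA TTT AGA TGG GTT CAC CAA TTA GCC ATT — no ATG→stop ORF.
Frame -1: CCA ATG GCT AAT TGG TGA ACC CAT CTA AAT GGC CTT AGA AGC CTG AGC CCT CAC GCT TTC TGA GCT GAT CGC ACG GAT — ATG at 4, stop TGA at 16 → 15 nt.
Frame -2: CAA TGG CTA ATT GGT GAA CCC ATC TAA ATG GCC TTA GAA GCC TGA GCC CTC ACG CTT TCT GAG CTG ATC GCA CGG ATT — ATG at 29, stop TGA at 44 → 18 nt.
Frame -3: AAT GGC TAA TTG GTG AAC CCA TCT AAA TGG CCT TAG AAG CCT GAG CCC TCA CGC TTT CTG AGC TGA TCG CAC GGA — no ATG→stop ORF.
Longest ORF is 18 nt in frame -2 (positions 29–46).

-2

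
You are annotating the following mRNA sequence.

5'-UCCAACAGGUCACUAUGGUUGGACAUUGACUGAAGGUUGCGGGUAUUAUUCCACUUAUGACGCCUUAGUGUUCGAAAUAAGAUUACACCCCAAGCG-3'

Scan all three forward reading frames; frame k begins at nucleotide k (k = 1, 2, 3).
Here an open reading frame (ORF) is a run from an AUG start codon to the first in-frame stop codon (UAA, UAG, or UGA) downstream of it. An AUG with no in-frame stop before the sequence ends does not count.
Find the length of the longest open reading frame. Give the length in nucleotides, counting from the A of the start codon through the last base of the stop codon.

15

Frame 1: UCC AAC AGG UCA CUA UGG UUG GAC AUU GAC UGA AGG UUG CGG GUA UUA UUC CAC UUA UGA CGC CUU AGU GUU CGA AAU AAG AUU ACA CCC CAA GCG — no AUG→stop ORF.
Frame 2: CCA ACA GGU CAC UAU GGU UGG ACA UUG ACU GAA GGU UGC GGG UAU UAU UCC ACU UAU GAC GCC UUA GUG UUC GAA AUA AGA UUA CAC CCC AAG — no AUG→stop ORF.
Frame 3: CAA CAG GUC ACU AUG GUU GGA CAU UGA CUG AAG GUU GCG GGU AUU AUU CCA CUU AUG ACG CCU UAG UGU UCG AAA UAA GAU UAC ACC CCA AGC — AUG at 15, stop UGA at 27 → 15 nt; AUG at 57, stop UAG at 66 → 12 nt.
Longest: frame 3, positions 15–29, 15 nt = 5 codons = 4 aa. → 15 nucleotides.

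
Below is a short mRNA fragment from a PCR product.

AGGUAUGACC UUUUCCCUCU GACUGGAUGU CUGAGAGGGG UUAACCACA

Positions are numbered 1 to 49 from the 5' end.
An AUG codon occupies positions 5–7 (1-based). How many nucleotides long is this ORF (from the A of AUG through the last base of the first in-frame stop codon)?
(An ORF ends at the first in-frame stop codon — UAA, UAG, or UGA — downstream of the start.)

Codons from position 5: AUG (5–7), ACC (8–10), UUU (11–13), UCC (14–16), CUC (17–19), UGA (20–22).
UGA is the first in-frame stop; ORF spans 5–22, 18 nucleotides.

18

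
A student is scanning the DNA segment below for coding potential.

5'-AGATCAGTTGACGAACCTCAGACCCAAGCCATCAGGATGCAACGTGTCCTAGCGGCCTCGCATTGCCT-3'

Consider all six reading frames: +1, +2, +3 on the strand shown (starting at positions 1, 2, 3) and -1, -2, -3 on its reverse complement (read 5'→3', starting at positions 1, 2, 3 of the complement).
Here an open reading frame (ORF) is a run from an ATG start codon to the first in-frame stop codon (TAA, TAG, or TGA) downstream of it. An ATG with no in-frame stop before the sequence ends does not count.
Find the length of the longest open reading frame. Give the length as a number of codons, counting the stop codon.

5

Reverse complement (5'→3'): AGGCAATGCGAGGCCGCTAGGACACGTTGCATCCTGATGGCTTGGGTCTGAGGTTCGTCAACTGATCT
Frame +1: AGA TCA GTT GAC GAA CCT CAG ACC CAA GCC ATC AGG ATG CAA CGT GTC CTA GCG GCC TCG CAT TGC — no ATG→stop ORF.
Frame +2: GAT CAG TTG ACG AAC CTC AGA CCC AAG CCA TCA GGA TGC AAC GTG TCC TAG CGG CCT CGC ATT GCC — no ATG→stop ORF.
Frame +3: ATC AGT TGA CGA ACC TCA GAC CCA AGC CAT CAG GAT GCA ACG TGT CCT AGC GGC CTC GCA TTG CCT — no ATG→stop ORF.
Frame -1: AGG CAA TGC GAG GCC GCT AGG ACA CGT TGC ATC CTG ATG GCT TGG GTC TGA GGT TCG TCA ACT GAT — ATG at 37, stop TGA at 49 → 15 nt.
Frame -2: GGC AAT GCG AGG CCG CTA GGA CAC GTT GCA TCC TGA TGG CTT GGG TCT GAG GTT CGT CAA CTG ATC — no ATG→stop ORF.
Frame -3: GCA ATG CGA GGC CGC TAG GAC ACG TTG CAT CCT GAT GGC TTG GGT CTG AGG TTC GTC AAC TGA TCT — ATG at 6, stop TAG at 18 → 15 nt.
Longest: frame -1, positions 37–51, 15 nt = 5 codons = 4 aa. → 5 codons.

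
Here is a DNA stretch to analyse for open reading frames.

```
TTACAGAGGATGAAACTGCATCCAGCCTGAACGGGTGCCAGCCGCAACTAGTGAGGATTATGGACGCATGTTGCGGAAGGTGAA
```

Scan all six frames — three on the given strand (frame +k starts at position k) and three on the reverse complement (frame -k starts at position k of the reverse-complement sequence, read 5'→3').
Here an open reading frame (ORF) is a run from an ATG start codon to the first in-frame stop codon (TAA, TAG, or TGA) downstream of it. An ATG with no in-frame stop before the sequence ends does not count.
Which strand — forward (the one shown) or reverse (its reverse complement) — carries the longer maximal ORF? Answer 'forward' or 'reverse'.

forward

Reverse complement (5'→3'): TTCACCTTCCGCAACATGCGTCCATAATCCTCACTAGTTGCGGCTGGCACCCGTTCAGGCTGGATGCAGTTTCATCCTCTGTAA
Frame +1: TTA CAG AGG ATG AAA CTG CAT CCA GCC TGA ACG GGT GCC AGC CGC AAC TAG TGA GGA TTA TGG ACG CAT GTT GCG GAA GGT GAA — ATG at 10, stop TGA at 28 → 21 nt.
Frame +2: TAC AGA GGA TGA AAC TGC ATC CAG CCT GAA CGG GTG CCA GCC GCA ACT AGT GAG GAT TAT GGA CGC ATG TTG CGG AAG GTG — no ATG→stop ORF.
Frame +3: ACA GAG GAT GAA ACT GCA TCC AGC CTG AAC GGG TGC CAG CCG CAA CTA GTG AGG ATT ATG GAC GCA TGT TGC GGA AGG TGA — ATG at 60, stop TGA at 81 → 24 nt.
Frame -1: TTC ACC TTC CGC AAC ATG CGT CCA TAA TCC TCA CTA GTT GCG GCT GGC ACC CGT TCA GGC TGG ATG CAG TTT CAT CCT CTG TAA — ATG at 16, stop TAA at 25 → 12 nt; ATG at 64, stop TAA at 82 → 21 nt.
Frame -2: TCA CCT TCC GCA ACA TGC GTC CAT AAT CCT CAC TAG TTG CGG CTG GCA CCC GTT CAG GCT GGA TGC AGT TTC ATC CTC TGT — no ATG→stop ORF.
Frame -3: CAC CTT CCG CAA CAT GCG TCC ATA ATC CTC ACT AGT TGC GGC TGG CAC CCG TTC AGG CTG GAT GCA GTT TCA TCC TCT GTA — no ATG→stop ORF.
Forward-strand max 24 nt; reverse-strand max 21 nt. The forward strand has the longer ORF.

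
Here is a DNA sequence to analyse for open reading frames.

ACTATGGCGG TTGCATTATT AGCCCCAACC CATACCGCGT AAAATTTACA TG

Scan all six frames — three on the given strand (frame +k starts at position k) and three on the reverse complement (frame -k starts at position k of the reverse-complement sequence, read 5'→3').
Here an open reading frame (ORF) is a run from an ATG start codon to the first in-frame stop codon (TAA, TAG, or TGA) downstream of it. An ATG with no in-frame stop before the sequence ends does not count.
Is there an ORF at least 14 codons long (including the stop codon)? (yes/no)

no

Reverse complement (5'→3'): CATGTAAATTTTACGCGGTATGGGTTGGGGCTAATAATGCAACCGCCATAGT
Frame +1: ACT ATG GCG GTT GCA TTA TTA GCC CCA ACC CAT ACC GCG TAA AAT TTA CAT — ATG at 4, stop TAA at 40 → 39 nt.
Frame +2: CTA TGG CGG TTG CAT TAT TAG CCC CAA CCC ATA CCG CGT AAA ATT TAC ATG — no ATG→stop ORF.
Frame +3: TAT GGC GGT TGC ATT ATT AGC CCC AAC CCA TAC CGC GTA AAA TTT ACA — no ATG→stop ORF.
Frame -1: CAT GTA AAT TTT ACG CGG TAT GGG TTG GGG CTA ATA ATG CAA CCG CCA TAG — ATG at 37, stop TAG at 49 → 15 nt.
Frame -2: ATG TAA ATT TTA CGC GGT ATG GGT TGG GGC TAA TAA TGC AAC CGC CAT AGT — ATG at 2, stop TAA at 5 → 6 nt; ATG at 20, stop TAA at 32 → 15 nt.
Frame -3: TGT AAA TTT TAC GCG GTA TGG GTT GGG GCT AAT AAT GCA ACC GCC ATA — no ATG→stop ORF.
Largest ORF found is 13 codons < 14, so no.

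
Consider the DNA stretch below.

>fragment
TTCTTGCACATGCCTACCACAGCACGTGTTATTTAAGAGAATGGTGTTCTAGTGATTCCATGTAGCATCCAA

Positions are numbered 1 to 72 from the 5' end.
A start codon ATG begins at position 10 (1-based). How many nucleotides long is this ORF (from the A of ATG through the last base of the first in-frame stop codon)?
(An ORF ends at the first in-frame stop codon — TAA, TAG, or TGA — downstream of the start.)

27

Codons from position 10: ATG (10–12), CCT (13–15), ACC (16–18), ACA (19–21), GCA (22–24), CGT (25–27), GTT (28–30), ATT (31–33), TAA (34–36).
TAA is the first in-frame stop; ORF spans 10–36, 27 nucleotides.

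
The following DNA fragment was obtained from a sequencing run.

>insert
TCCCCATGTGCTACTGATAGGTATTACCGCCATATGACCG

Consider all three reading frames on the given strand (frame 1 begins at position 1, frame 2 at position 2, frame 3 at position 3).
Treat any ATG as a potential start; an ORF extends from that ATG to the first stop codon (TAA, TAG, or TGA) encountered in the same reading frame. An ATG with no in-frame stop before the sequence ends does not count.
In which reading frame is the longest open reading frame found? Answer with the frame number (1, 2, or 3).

3

Frame 1: TCC CCA TGT GCT ACT GAT AGG TAT TAC CGC CAT ATG ACC — no ATG→stop ORF.
Frame 2: CCC CAT GTG CTA CTG ATA GGT ATT ACC GCC ATA TGA CCG — no ATG→stop ORF.
Frame 3: CCC ATG TGC TAC TGA TAG GTA TTA CCG CCA TAT GAC — ATG at 6, stop TGA at 15 → 12 nt.
Longest ORF is 12 nt in frame 3 (positions 6–17).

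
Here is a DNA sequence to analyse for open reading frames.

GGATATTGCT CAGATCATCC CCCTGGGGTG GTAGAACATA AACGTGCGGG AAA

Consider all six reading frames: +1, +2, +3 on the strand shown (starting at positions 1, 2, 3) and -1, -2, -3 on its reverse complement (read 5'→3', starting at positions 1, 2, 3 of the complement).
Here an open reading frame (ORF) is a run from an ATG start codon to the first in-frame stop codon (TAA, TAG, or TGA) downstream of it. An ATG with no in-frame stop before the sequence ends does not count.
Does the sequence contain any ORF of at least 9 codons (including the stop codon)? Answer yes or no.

yes

Reverse complement (5'→3'): TTTCCCGCACGTTTATGTTCTACCACCCCAGGGGGATGATCTGAGCAATATCC
Frame +1: GGA TAT TGC TCA GAT CAT CCC CCT GGG GTG GTA GAA CAT AAA CGT GCG GGA — no ATG→stop ORF.
Frame +2: GAT ATT GCT CAG ATC ATC CCC CTG GGG TGG TAG AAC ATA AAC GTG CGG GAA — no ATG→stop ORF.
Frame +3: ATA TTG CTC AGA TCA TCC CCC TGG GGT GGT AGA ACA TAA ACG TGC GGG AAA — no ATG→stop ORF.
Frame -1: TTT CCC GCA CGT TTA TGT TCT ACC ACC CCA GGG GGA TGA TCT GAG CAA TAT — no ATG→stop ORF.
Frame -2: TTC CCG CAC GTT TAT GTT CTA CCA CCC CAG GGG GAT GAT CTG AGC AAT ATC — no ATG→stop ORF.
Frame -3: TCC CGC ACG TTT ATG TTC TAC CAC CCC AGG GGG ATG ATC TGA GCA ATA TCC — ATG at 15, stop TGA at 42 → 30 nt; ATG at 36, stop TGA at 42 → 9 nt.
Frame -3 has an ORF of 10 codons (positions 15–44) ≥ 9, so yes.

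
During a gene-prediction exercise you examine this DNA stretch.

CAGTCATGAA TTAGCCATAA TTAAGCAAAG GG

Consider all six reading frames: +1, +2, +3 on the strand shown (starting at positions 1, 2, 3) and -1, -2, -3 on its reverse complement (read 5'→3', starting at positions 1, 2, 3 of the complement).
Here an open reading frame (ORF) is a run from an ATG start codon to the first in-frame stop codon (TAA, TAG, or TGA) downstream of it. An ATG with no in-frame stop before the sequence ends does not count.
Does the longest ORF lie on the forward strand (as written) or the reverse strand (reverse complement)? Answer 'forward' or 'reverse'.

Reverse complement (5'→3'): CCCTTTGCTTAATTATGGCTAATTCATGACTG
Frame +1: CAG TCA TGA ATT AGC CAT AAT TAA GCA AAG — no ATG→stop ORF.
Frame +2: AGT CAT GAA TTA GCC ATA ATT AAG CAA AGG — no ATG→stop ORF.
Frame +3: GTC ATG AAT TAG CCA TAA TTA AGC AAA GGG — ATG at 6, stop TAG at 12 → 9 nt.
Frame -1: CCC TTT GCT TAA TTA TGG CTA ATT CAT GAC — no ATG→stop ORF.
Frame -2: CCT TTG CTT AAT TAT GGC TAA TTC ATG ACT — no ATG→stop ORF.
Frame -3: CTT TGC TTA ATT ATG GCT AAT TCA TGA CTG — ATG at 15, stop TGA at 27 → 15 nt.
Forward-strand max 9 nt; reverse-strand max 15 nt. The reverse strand has the longer ORF.

reverse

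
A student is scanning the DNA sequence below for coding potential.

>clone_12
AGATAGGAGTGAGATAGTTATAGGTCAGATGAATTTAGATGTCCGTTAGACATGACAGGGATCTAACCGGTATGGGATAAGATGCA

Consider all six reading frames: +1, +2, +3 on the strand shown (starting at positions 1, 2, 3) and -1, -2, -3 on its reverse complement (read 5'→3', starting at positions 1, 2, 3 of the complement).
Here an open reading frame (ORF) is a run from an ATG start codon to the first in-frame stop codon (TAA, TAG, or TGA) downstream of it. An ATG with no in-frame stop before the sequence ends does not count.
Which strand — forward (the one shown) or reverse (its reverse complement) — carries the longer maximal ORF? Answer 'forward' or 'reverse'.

Reverse complement (5'→3'): TGCATCTTATCCCATACCGGTTAGATCCCTGTCATGTCTAACGGACATCTAAATTCATCTGACCTATAACTATCTCACTCCTATCT
Frame +1: AGA TAG GAG TGA GAT AGT TAT AGG TCA GAT GAA TTT AGA TGT CCG TTA GAC ATG ACA GGG ATC TAA CCG GTA TGG GAT AAG ATG — ATG at 52, stop TAA at 64 → 15 nt.
Frame +2: GAT AGG AGT GAG ATA GTT ATA GGT CAG ATG AAT TTA GAT GTC CGT TAG ACA TGA CAG GGA TCT AAC CGG TAT GGG ATA AGA TGC — ATG at 29, stop TAG at 47 → 21 nt.
Frame +3: ATA GGA GTG AGA TAG TTA TAG GTC AGA TGA ATT TAG ATG TCC GTT AGA CAT GAC AGG GAT CTA ACC GGT ATG GGA TAA GAT GCA — ATG at 39, stop TAA at 78 → 42 nt; ATG at 72, stop TAA at 78 → 9 nt.
Frame -1: TGC ATC TTA TCC CAT ACC GGT TAG ATC CCT GTC ATG TCT AAC GGA CAT CTA AAT TCA TCT GAC CTA TAA CTA TCT CAC TCC TAT — ATG at 34, stop TAA at 67 → 36 nt.
Frame -2: GCA TCT TAT CCC ATA CCG GTT AGA TCC CTG TCA TGT CTA ACG GAC ATC TAA ATT CAT CTG ACC TAT AAC TAT CTC ACT CCT ATC — no ATG→stop ORF.
Frame -3: CAT CTT ATC CCA TAC CGG TTA GAT CCC TGT CAT GTC TAA CGG ACA TCT AAA TTC ATC TGA CCT ATA ACT ATC TCA CTC CTA TCT — no ATG→stop ORF.
Forward-strand max 42 nt; reverse-strand max 36 nt. The forward strand has the longer ORF.

forward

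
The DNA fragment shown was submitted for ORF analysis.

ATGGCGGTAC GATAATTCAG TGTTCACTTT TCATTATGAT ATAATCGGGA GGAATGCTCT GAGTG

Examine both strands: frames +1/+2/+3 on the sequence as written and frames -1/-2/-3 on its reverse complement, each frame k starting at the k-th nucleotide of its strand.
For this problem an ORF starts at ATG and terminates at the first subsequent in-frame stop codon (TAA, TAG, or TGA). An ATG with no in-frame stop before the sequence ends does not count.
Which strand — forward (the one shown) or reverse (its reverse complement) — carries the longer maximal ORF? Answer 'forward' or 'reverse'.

reverse

Reverse complement (5'→3'): CACTCAGAGCATTCCTCCCGATTATATCATAATGAAAAGTGAACACTGAATTATCGTACCGCCAT
Frame +1: ATG GCG GTA CGA TAA TTC AGT GTT CAC TTT TCA TTA TGA TAT AAT CGG GAG GAA TGC TCT GAG — ATG at 1, stop TAA at 13 → 15 nt.
Frame +2: TGG CGG TAC GAT AAT TCA GTG TTC ACT TTT CAT TAT GAT ATA ATC GGG AGG AAT GCT CTG AGT — no ATG→stop ORF.
Frame +3: GGC GGT ACG ATA ATT CAG TGT TCA CTT TTC ATT ATG ATA TAA TCG GGA GGA ATG CTC TGA GTG — ATG at 36, stop TAA at 42 → 9 nt; ATG at 54, stop TGA at 60 → 9 nt.
Frame -1: CAC TCA GAG CAT TCC TCC CGA TTA TAT CAT AAT GAA AAG TGA ACA CTG AAT TAT CGT ACC GCC — no ATG→stop ORF.
Frame -2: ACT CAG AGC ATT CCT CCC GAT TAT ATC ATA ATG AAA AGT GAA CAC TGA ATT ATC GTA CCG CCA — ATG at 32, stop TGA at 47 → 18 nt.
Frame -3: CTC AGA GCA TTC CTC CCG ATT ATA TCA TAA TGA AAA GTG AAC ACT GAA TTA TCG TAC CGC CAT — no ATG→stop ORF.
Forward-strand max 15 nt; reverse-strand max 18 nt. The reverse strand has the longer ORF.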